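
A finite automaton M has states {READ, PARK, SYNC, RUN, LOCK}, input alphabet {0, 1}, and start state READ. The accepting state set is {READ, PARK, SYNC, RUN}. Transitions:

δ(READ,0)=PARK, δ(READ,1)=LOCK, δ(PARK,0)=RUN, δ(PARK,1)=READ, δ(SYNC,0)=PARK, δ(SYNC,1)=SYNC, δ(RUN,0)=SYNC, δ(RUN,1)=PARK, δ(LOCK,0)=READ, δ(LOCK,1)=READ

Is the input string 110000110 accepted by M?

Yes

READ → LOCK → READ → PARK → RUN → SYNC → PARK → READ → LOCK → READ
End state READ is accepting.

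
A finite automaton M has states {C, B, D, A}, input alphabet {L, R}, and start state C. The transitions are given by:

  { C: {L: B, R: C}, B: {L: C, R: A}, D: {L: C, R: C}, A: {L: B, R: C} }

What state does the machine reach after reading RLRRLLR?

Trace: C -R-> C -L-> B -R-> A -R-> C -L-> B -L-> C -R-> C

C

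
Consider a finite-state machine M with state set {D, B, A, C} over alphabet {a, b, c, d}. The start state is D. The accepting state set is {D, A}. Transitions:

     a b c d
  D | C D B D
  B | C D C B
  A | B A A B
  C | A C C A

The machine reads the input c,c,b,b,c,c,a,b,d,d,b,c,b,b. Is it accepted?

Yes

start at D
read 'c': D → B
read 'c': B → C
read 'b': C → C
read 'b': C → C
read 'c': C → C
read 'c': C → C
read 'a': C → A
read 'b': A → A
read 'd': A → B
read 'd': B → B
read 'b': B → D
read 'c': D → B
read 'b': B → D
read 'b': D → D
End state D is accepting.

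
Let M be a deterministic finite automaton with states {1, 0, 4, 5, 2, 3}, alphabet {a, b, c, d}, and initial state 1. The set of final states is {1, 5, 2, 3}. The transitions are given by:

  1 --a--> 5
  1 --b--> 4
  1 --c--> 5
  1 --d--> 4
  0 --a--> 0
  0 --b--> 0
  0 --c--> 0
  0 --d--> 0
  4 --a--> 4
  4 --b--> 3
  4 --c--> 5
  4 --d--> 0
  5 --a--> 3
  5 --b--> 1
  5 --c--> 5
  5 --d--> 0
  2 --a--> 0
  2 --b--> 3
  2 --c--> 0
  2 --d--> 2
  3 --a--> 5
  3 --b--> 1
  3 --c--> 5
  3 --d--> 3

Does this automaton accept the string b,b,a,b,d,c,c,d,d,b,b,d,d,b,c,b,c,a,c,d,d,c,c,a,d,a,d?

No

1 → 4 → 3 → 5 → 1 → 4 → 5 → 5 → 0 → 0 → 0 → 0 → 0 → 0 → 0 → 0 → 0 → 0 → 0 → 0 → 0 → 0 → 0 → 0 → 0 → 0 → 0 → 0
End state 0 is not accepting.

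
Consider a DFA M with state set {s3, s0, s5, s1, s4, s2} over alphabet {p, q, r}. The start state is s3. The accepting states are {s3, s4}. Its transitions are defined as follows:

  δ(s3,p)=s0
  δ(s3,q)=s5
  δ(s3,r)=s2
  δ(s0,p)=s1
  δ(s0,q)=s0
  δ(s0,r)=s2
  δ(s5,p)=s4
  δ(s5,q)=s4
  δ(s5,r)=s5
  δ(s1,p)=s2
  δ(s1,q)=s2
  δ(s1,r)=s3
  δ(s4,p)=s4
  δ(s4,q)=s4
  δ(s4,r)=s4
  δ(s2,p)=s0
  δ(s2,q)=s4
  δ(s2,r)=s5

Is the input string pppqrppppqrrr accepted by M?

Yes

Trace: s3 -p-> s0 -p-> s1 -p-> s2 -q-> s4 -r-> s4 -p-> s4 -p-> s4 -p-> s4 -p-> s4 -q-> s4 -r-> s4 -r-> s4 -r-> s4
End state s4 is accepting.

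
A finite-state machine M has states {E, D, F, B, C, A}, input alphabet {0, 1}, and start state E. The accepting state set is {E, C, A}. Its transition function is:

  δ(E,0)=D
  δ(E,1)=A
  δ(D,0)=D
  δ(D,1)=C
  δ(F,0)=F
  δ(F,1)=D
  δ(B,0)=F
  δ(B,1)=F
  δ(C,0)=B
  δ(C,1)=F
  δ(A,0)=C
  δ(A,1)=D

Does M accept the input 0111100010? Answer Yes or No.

E → D → C → F → D → C → B → F → F → D → D
End state D is not accepting.

No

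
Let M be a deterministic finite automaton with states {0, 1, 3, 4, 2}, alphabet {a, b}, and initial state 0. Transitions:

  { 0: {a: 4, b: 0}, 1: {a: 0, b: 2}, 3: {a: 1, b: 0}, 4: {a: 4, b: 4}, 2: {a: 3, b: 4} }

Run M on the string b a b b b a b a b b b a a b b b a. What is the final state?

4

start at 0
read 'b': 0 → 0
read 'a': 0 → 4
read 'b': 4 → 4
read 'b': 4 → 4
read 'b': 4 → 4
read 'a': 4 → 4
read 'b': 4 → 4
read 'a': 4 → 4
read 'b': 4 → 4
read 'b': 4 → 4
read 'b': 4 → 4
read 'a': 4 → 4
read 'a': 4 → 4
read 'b': 4 → 4
read 'b': 4 → 4
read 'b': 4 → 4
read 'a': 4 → 4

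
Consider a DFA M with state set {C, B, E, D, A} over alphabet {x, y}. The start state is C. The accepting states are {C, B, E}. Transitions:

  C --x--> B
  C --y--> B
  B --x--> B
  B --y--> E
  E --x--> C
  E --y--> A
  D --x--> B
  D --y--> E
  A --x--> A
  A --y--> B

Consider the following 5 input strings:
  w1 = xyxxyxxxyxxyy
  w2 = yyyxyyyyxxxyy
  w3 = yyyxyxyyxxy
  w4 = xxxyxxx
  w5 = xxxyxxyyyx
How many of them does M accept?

3

w1:
  start at C
  read 'x': C → B
  read 'y': B → E
  read 'x': E → C
  read 'x': C → B
  read 'y': B → E
  read 'x': E → C
  read 'x': C → B
  read 'x': B → B
  read 'y': B → E
  read 'x': E → C
  read 'x': C → B
  read 'y': B → E
  read 'y': E → A
  end A, rejected
w2:
  start at C
  read 'y': C → B
  read 'y': B → E
  read 'y': E → A
  read 'x': A → A
  read 'y': A → B
  read 'y': B → E
  read 'y': E → A
  read 'y': A → B
  read 'x': B → B
  read 'x': B → B
  read 'x': B → B
  read 'y': B → E
  read 'y': E → A
  end A, rejected
w3:
  start at C
  read 'y': C → B
  read 'y': B → E
  read 'y': E → A
  read 'x': A → A
  read 'y': A → B
  read 'x': B → B
  read 'y': B → E
  read 'y': E → A
  read 'x': A → A
  read 'x': A → A
  read 'y': A → B
  end B, accepted
w4:
  start at C
  read 'x': C → B
  read 'x': B → B
  read 'x': B → B
  read 'y': B → E
  read 'x': E → C
  read 'x': C → B
  read 'x': B → B
  end B, accepted
w5:
  start at C
  read 'x': C → B
  read 'x': B → B
  read 'x': B → B
  read 'y': B → E
  read 'x': E → C
  read 'x': C → B
  read 'y': B → E
  read 'y': E → A
  read 'y': A → B
  read 'x': B → B
  end B, accepted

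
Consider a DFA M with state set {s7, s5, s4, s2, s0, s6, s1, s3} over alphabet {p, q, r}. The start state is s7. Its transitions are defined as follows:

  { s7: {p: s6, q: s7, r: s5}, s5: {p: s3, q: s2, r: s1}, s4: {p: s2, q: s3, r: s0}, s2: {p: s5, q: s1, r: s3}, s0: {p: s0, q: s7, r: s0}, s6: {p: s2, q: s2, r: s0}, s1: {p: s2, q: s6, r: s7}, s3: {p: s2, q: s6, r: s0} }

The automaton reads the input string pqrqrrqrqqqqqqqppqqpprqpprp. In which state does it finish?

s2

start at s7
read 'p': s7 → s6
read 'q': s6 → s2
read 'r': s2 → s3
read 'q': s3 → s6
read 'r': s6 → s0
read 'r': s0 → s0
read 'q': s0 → s7
read 'r': s7 → s5
read 'q': s5 → s2
read 'q': s2 → s1
read 'q': s1 → s6
read 'q': s6 → s2
read 'q': s2 → s1
read 'q': s1 → s6
read 'q': s6 → s2
read 'p': s2 → s5
read 'p': s5 → s3
read 'q': s3 → s6
read 'q': s6 → s2
read 'p': s2 → s5
read 'p': s5 → s3
read 'r': s3 → s0
read 'q': s0 → s7
read 'p': s7 → s6
read 'p': s6 → s2
read 'r': s2 → s3
read 'p': s3 → s2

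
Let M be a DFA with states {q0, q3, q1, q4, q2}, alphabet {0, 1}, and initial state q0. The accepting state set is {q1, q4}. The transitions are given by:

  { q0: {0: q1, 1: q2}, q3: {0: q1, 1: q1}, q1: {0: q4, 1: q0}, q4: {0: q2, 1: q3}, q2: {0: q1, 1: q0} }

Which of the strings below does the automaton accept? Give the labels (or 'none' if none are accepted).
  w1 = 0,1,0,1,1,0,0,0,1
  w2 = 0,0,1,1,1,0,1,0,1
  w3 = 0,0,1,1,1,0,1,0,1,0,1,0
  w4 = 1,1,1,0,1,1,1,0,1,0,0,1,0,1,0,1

w1: q0 → q1 → q0 → q1 → q0 → q2 → q1 → q4 → q2 → q0  → end q0, rejected
w2: q0 → q1 → q4 → q3 → q1 → q0 → q1 → q0 → q1 → q0  → end q0, rejected
w3: q0 → q1 → q4 → q3 → q1 → q0 → q1 → q0 → q1 → q0 → q1 → q0 → q1  → end q1, accepted
w4: q0 → q2 → q0 → q2 → q1 → q0 → q2 → q0 → q1 → q0 → q1 → q4 → q3 → q1 → q0 → q1 → q0  → end q0, rejected

w3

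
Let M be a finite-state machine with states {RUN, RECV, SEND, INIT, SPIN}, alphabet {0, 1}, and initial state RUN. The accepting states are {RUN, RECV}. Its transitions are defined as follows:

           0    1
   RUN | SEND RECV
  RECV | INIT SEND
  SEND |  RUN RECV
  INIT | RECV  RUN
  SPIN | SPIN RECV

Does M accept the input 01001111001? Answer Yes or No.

RUN → SEND → RECV → INIT → RECV → SEND → RECV → SEND → RECV → INIT → RECV → SEND
End state SEND is not accepting.

No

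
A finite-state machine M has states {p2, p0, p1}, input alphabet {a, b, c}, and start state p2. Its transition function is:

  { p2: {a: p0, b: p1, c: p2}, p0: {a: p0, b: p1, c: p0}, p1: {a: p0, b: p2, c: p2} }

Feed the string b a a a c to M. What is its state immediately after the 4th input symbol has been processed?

p0

Trace: p2 -b-> p1 -a-> p0 -a-> p0 -a-> p0
After 4 symbols: p0.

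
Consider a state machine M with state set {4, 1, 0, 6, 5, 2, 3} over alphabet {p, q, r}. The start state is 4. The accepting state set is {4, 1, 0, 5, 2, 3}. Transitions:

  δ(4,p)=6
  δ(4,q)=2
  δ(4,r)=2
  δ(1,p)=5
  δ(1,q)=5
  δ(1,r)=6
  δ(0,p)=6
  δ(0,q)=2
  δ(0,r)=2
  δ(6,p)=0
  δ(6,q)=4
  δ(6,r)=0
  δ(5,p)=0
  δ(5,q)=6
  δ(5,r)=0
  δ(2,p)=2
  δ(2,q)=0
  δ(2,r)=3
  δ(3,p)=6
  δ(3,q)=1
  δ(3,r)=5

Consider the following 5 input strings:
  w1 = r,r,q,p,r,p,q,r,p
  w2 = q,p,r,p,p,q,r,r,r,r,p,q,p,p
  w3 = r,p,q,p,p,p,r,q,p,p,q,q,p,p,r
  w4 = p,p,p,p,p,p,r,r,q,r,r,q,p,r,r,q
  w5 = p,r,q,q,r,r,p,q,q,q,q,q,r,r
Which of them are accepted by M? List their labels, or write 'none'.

w1:
  start at 4
  read 'r': 4 → 2
  read 'r': 2 → 3
  read 'q': 3 → 1
  read 'p': 1 → 5
  read 'r': 5 → 0
  read 'p': 0 → 6
  read 'q': 6 → 4
  read 'r': 4 → 2
  read 'p': 2 → 2
  end 2, accepted
w2:
  start at 4
  read 'q': 4 → 2
  read 'p': 2 → 2
  read 'r': 2 → 3
  read 'p': 3 → 6
  read 'p': 6 → 0
  read 'q': 0 → 2
  read 'r': 2 → 3
  read 'r': 3 → 5
  read 'r': 5 → 0
  read 'r': 0 → 2
  read 'p': 2 → 2
  read 'q': 2 → 0
  read 'p': 0 → 6
  read 'p': 6 → 0
  end 0, accepted
w3:
  start at 4
  read 'r': 4 → 2
  read 'p': 2 → 2
  read 'q': 2 → 0
  read 'p': 0 → 6
  read 'p': 6 → 0
  read 'p': 0 → 6
  read 'r': 6 → 0
  read 'q': 0 → 2
  read 'p': 2 → 2
  read 'p': 2 → 2
  read 'q': 2 → 0
  read 'q': 0 → 2
  read 'p': 2 → 2
  read 'p': 2 → 2
  read 'r': 2 → 3
  end 3, accepted
w4:
  start at 4
  read 'p': 4 → 6
  read 'p': 6 → 0
  read 'p': 0 → 6
  read 'p': 6 → 0
  read 'p': 0 → 6
  read 'p': 6 → 0
  read 'r': 0 → 2
  read 'r': 2 → 3
  read 'q': 3 → 1
  read 'r': 1 → 6
  read 'r': 6 → 0
  read 'q': 0 → 2
  read 'p': 2 → 2
  read 'r': 2 → 3
  read 'r': 3 → 5
  read 'q': 5 → 6
  end 6, rejected
w5:
  start at 4
  read 'p': 4 → 6
  read 'r': 6 → 0
  read 'q': 0 → 2
  read 'q': 2 → 0
  read 'r': 0 → 2
  read 'r': 2 → 3
  read 'p': 3 → 6
  read 'q': 6 → 4
  read 'q': 4 → 2
  read 'q': 2 → 0
  read 'q': 0 → 2
  read 'q': 2 → 0
  read 'r': 0 → 2
  read 'r': 2 → 3
  end 3, accepted

w1, w2, w3, w5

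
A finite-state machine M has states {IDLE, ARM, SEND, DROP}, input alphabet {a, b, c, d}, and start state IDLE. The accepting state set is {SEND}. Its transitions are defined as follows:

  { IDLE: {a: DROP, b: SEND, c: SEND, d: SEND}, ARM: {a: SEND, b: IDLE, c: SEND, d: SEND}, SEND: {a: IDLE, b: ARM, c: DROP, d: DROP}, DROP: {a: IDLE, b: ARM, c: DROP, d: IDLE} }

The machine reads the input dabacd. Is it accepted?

start at IDLE
read 'd': IDLE → SEND
read 'a': SEND → IDLE
read 'b': IDLE → SEND
read 'a': SEND → IDLE
read 'c': IDLE → SEND
read 'd': SEND → DROP
End state DROP is not accepting.

No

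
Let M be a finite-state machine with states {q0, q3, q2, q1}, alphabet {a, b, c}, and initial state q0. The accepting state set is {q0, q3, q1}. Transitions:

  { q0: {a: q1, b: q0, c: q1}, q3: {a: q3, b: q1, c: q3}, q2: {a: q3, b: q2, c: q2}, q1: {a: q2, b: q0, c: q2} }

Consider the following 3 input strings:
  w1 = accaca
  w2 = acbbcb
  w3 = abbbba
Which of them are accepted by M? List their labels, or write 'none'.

w1, w3

w1: Trace: q0 -a-> q1 -c-> q2 -c-> q2 -a-> q3 -c-> q3 -a-> q3  → end q3, accepted
w2: Trace: q0 -a-> q1 -c-> q2 -b-> q2 -b-> q2 -c-> q2 -b-> q2  → end q2, rejected
w3: Trace: q0 -a-> q1 -b-> q0 -b-> q0 -b-> q0 -b-> q0 -a-> q1  → end q1, accepted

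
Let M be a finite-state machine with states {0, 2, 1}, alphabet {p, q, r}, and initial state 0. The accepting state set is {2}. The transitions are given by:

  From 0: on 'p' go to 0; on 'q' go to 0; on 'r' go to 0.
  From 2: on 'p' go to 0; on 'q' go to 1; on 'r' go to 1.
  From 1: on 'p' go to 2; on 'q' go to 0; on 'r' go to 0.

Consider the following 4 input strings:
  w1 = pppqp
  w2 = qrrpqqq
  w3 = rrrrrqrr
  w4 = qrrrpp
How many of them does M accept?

w1:
  start at 0
  read 'p': 0 → 0
  read 'p': 0 → 0
  read 'p': 0 → 0
  read 'q': 0 → 0
  read 'p': 0 → 0
  end 0, rejected
w2:
  start at 0
  read 'q': 0 → 0
  read 'r': 0 → 0
  read 'r': 0 → 0
  read 'p': 0 → 0
  read 'q': 0 → 0
  read 'q': 0 → 0
  read 'q': 0 → 0
  end 0, rejected
w3:
  start at 0
  read 'r': 0 → 0
  read 'r': 0 → 0
  read 'r': 0 → 0
  read 'r': 0 → 0
  read 'r': 0 → 0
  read 'q': 0 → 0
  read 'r': 0 → 0
  read 'r': 0 → 0
  end 0, rejected
w4:
  start at 0
  read 'q': 0 → 0
  read 'r': 0 → 0
  read 'r': 0 → 0
  read 'r': 0 → 0
  read 'p': 0 → 0
  read 'p': 0 → 0
  end 0, rejected

0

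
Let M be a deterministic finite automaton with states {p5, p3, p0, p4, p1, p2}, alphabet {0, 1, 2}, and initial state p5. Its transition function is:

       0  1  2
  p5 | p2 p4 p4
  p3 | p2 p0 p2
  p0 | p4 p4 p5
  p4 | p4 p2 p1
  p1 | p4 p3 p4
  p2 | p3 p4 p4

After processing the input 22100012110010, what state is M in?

p3

p5 → p4 → p1 → p3 → p2 → p3 → p2 → p4 → p1 → p3 → p0 → p4 → p4 → p2 → p3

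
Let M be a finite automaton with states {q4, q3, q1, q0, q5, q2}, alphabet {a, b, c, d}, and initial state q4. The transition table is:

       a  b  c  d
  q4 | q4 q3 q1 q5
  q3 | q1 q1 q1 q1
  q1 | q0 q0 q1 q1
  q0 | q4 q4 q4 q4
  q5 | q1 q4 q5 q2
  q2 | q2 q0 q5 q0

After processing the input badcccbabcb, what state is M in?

q4 → q3 → q1 → q1 → q1 → q1 → q1 → q0 → q4 → q3 → q1 → q0

q0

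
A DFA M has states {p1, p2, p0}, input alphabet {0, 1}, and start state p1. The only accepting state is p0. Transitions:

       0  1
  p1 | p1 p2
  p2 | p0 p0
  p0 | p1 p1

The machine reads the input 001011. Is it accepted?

No

Trace: p1 -0-> p1 -0-> p1 -1-> p2 -0-> p0 -1-> p1 -1-> p2
End state p2 is not accepting.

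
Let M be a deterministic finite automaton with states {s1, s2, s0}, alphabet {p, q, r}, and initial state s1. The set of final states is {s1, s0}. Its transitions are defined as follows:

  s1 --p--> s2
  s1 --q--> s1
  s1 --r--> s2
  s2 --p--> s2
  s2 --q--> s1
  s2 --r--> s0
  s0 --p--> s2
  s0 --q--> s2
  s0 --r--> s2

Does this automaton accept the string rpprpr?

Trace: s1 -r-> s2 -p-> s2 -p-> s2 -r-> s0 -p-> s2 -r-> s0
End state s0 is accepting.

Yes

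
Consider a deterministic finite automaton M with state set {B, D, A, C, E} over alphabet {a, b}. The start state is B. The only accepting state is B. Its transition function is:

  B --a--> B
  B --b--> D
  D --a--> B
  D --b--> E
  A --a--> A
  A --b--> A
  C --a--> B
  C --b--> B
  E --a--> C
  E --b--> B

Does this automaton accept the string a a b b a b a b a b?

B → B → B → D → E → C → B → B → D → B → D
End state D is not accepting.

No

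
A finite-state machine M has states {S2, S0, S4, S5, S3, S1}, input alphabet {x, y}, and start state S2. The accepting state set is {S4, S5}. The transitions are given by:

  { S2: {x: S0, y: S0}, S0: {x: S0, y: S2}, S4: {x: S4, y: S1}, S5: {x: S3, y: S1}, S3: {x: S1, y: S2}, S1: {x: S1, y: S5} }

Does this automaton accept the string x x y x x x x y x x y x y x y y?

S2 → S0 → S0 → S2 → S0 → S0 → S0 → S0 → S2 → S0 → S0 → S2 → S0 → S2 → S0 → S2 → S0
End state S0 is not accepting.

No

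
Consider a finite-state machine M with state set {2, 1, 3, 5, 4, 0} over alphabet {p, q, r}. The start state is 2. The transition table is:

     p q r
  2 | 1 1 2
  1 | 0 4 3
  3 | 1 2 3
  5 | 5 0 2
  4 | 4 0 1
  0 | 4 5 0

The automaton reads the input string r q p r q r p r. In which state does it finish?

3

Trace: 2 -r-> 2 -q-> 1 -p-> 0 -r-> 0 -q-> 5 -r-> 2 -p-> 1 -r-> 3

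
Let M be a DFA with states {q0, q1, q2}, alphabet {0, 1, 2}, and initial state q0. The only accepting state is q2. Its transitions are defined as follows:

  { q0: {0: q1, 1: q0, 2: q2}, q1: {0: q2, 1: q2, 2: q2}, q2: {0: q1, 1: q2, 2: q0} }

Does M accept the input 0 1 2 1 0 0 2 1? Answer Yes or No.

q0 → q1 → q2 → q0 → q0 → q1 → q2 → q0 → q0
End state q0 is not accepting.

No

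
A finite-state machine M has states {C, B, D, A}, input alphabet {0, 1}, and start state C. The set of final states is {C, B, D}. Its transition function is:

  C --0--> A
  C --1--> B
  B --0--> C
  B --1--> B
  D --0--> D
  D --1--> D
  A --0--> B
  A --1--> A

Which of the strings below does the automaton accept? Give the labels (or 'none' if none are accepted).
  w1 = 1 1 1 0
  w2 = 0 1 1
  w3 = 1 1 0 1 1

w1:
  start at C
  read '1': C → B
  read '1': B → B
  read '1': B → B
  read '0': B → C
  end C, accepted
w2:
  start at C
  read '0': C → A
  read '1': A → A
  read '1': A → A
  end A, rejected
w3:
  start at C
  read '1': C → B
  read '1': B → B
  read '0': B → C
  read '1': C → B
  read '1': B → B
  end B, accepted

w1, w3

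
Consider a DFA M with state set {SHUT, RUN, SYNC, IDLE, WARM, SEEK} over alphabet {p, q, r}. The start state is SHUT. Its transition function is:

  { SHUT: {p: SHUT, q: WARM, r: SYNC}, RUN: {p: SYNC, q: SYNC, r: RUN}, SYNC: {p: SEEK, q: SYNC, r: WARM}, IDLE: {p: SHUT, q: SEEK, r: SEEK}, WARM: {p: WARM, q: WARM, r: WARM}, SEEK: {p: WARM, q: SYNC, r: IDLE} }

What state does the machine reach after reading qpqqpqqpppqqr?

WARM

Trace: SHUT -q-> WARM -p-> WARM -q-> WARM -q-> WARM -p-> WARM -q-> WARM -q-> WARM -p-> WARM -p-> WARM -p-> WARM -q-> WARM -q-> WARM -r-> WARM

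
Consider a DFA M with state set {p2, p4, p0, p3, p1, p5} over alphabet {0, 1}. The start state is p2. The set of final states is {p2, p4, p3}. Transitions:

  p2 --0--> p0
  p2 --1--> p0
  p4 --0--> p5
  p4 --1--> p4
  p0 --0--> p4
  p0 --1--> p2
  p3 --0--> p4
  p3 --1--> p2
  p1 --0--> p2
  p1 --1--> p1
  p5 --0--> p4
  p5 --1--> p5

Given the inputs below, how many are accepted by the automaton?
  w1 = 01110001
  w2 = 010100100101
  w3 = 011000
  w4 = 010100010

2

w1:
  start at p2
  read '0': p2 → p0
  read '1': p0 → p2
  read '1': p2 → p0
  read '1': p0 → p2
  read '0': p2 → p0
  read '0': p0 → p4
  read '0': p4 → p5
  read '1': p5 → p5
  end p5, rejected
w2:
  start at p2
  read '0': p2 → p0
  read '1': p0 → p2
  read '0': p2 → p0
  read '1': p0 → p2
  read '0': p2 → p0
  read '0': p0 → p4
  read '1': p4 → p4
  read '0': p4 → p5
  read '0': p5 → p4
  read '1': p4 → p4
  read '0': p4 → p5
  read '1': p5 → p5
  end p5, rejected
w3:
  start at p2
  read '0': p2 → p0
  read '1': p0 → p2
  read '1': p2 → p0
  read '0': p0 → p4
  read '0': p4 → p5
  read '0': p5 → p4
  end p4, accepted
w4:
  start at p2
  read '0': p2 → p0
  read '1': p0 → p2
  read '0': p2 → p0
  read '1': p0 → p2
  read '0': p2 → p0
  read '0': p0 → p4
  read '0': p4 → p5
  read '1': p5 → p5
  read '0': p5 → p4
  end p4, accepted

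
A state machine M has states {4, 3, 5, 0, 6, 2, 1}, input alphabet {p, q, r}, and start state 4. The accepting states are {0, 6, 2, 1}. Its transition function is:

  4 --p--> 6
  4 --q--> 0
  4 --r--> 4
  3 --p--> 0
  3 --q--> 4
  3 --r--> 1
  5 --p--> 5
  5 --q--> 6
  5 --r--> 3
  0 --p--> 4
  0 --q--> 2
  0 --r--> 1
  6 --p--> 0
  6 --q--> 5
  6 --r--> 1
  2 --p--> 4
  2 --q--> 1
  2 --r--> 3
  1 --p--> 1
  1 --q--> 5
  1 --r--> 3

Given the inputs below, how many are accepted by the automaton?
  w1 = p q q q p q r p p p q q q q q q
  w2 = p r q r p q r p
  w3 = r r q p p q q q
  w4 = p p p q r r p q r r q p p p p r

2

w1: Trace: 4 -p-> 6 -q-> 5 -q-> 6 -q-> 5 -p-> 5 -q-> 6 -r-> 1 -p-> 1 -p-> 1 -p-> 1 -q-> 5 -q-> 6 -q-> 5 -q-> 6 -q-> 5 -q-> 6  → end 6, accepted
w2: Trace: 4 -p-> 6 -r-> 1 -q-> 5 -r-> 3 -p-> 0 -q-> 2 -r-> 3 -p-> 0  → end 0, accepted
w3: Trace: 4 -r-> 4 -r-> 4 -q-> 0 -p-> 4 -p-> 6 -q-> 5 -q-> 6 -q-> 5  → end 5, rejected
w4: Trace: 4 -p-> 6 -p-> 0 -p-> 4 -q-> 0 -r-> 1 -r-> 3 -p-> 0 -q-> 2 -r-> 3 -r-> 1 -q-> 5 -p-> 5 -p-> 5 -p-> 5 -p-> 5 -r-> 3  → end 3, rejected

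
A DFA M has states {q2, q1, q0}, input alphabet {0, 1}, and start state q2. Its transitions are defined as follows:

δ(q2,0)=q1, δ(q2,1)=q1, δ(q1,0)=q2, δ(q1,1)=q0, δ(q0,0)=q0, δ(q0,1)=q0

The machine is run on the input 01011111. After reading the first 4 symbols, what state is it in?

q0

start at q2
read '0': q2 → q1
read '1': q1 → q0
read '0': q0 → q0
read '1': q0 → q0
After 4 symbols: q0.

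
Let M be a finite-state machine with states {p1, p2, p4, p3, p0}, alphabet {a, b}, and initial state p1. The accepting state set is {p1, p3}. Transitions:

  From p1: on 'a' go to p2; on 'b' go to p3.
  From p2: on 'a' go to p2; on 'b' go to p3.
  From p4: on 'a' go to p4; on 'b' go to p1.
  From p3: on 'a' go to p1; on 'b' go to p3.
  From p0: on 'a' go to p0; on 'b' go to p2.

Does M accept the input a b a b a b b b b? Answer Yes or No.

p1 → p2 → p3 → p1 → p3 → p1 → p3 → p3 → p3 → p3
End state p3 is accepting.

Yes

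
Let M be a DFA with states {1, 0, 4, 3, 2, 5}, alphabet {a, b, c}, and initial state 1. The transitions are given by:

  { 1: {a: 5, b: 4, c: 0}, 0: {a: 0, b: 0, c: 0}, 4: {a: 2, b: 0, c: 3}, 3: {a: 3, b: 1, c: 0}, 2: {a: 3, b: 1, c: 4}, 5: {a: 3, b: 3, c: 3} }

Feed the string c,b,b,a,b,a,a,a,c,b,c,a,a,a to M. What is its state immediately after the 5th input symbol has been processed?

1 → 0 → 0 → 0 → 0 → 0
After 5 symbols: 0.

0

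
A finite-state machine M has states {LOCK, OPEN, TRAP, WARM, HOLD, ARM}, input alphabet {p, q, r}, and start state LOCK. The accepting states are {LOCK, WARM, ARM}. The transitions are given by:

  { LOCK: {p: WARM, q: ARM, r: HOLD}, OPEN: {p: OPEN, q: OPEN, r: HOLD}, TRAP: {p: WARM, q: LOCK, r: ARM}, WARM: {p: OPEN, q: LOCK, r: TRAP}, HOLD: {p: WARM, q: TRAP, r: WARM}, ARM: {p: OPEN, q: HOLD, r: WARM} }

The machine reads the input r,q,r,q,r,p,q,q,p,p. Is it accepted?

No

LOCK → HOLD → TRAP → ARM → HOLD → WARM → OPEN → OPEN → OPEN → OPEN → OPEN
End state OPEN is not accepting.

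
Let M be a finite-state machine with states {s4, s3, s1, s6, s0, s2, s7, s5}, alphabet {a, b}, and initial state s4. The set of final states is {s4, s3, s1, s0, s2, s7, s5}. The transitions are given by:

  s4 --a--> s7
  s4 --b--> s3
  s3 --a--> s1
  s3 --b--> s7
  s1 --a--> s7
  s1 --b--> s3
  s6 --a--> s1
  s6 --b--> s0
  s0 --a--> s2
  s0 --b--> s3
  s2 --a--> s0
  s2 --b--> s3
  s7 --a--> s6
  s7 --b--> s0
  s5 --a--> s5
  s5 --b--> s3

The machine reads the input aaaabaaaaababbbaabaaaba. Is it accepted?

Yes

start at s4
read 'a': s4 → s7
read 'a': s7 → s6
read 'a': s6 → s1
read 'a': s1 → s7
read 'b': s7 → s0
read 'a': s0 → s2
read 'a': s2 → s0
read 'a': s0 → s2
read 'a': s2 → s0
read 'a': s0 → s2
read 'b': s2 → s3
read 'a': s3 → s1
read 'b': s1 → s3
read 'b': s3 → s7
read 'b': s7 → s0
read 'a': s0 → s2
read 'a': s2 → s0
read 'b': s0 → s3
read 'a': s3 → s1
read 'a': s1 → s7
read 'a': s7 → s6
read 'b': s6 → s0
read 'a': s0 → s2
End state s2 is accepting.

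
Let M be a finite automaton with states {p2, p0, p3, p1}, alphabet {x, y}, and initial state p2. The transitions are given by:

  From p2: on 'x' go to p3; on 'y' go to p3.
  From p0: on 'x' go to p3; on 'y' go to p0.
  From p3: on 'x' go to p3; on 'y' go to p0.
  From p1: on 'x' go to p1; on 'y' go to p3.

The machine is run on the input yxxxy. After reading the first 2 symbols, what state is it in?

p3

Trace: p2 -y-> p3 -x-> p3
After 2 symbols: p3.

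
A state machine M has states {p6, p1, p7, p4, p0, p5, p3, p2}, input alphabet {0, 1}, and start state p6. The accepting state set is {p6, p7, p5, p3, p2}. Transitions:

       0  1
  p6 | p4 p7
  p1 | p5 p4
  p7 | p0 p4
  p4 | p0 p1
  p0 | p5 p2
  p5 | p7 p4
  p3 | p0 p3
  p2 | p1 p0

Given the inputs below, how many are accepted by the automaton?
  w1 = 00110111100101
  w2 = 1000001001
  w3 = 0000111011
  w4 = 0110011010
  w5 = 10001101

1

w1:
  start at p6
  read '0': p6 → p4
  read '0': p4 → p0
  read '1': p0 → p2
  read '1': p2 → p0
  read '0': p0 → p5
  read '1': p5 → p4
  read '1': p4 → p1
  read '1': p1 → p4
  read '1': p4 → p1
  read '0': p1 → p5
  read '0': p5 → p7
  read '1': p7 → p4
  read '0': p4 → p0
  read '1': p0 → p2
  end p2, accepted
w2:
  start at p6
  read '1': p6 → p7
  read '0': p7 → p0
  read '0': p0 → p5
  read '0': p5 → p7
  read '0': p7 → p0
  read '0': p0 → p5
  read '1': p5 → p4
  read '0': p4 → p0
  read '0': p0 → p5
  read '1': p5 → p4
  end p4, rejected
w3:
  start at p6
  read '0': p6 → p4
  read '0': p4 → p0
  read '0': p0 → p5
  read '0': p5 → p7
  read '1': p7 → p4
  read '1': p4 → p1
  read '1': p1 → p4
  read '0': p4 → p0
  read '1': p0 → p2
  read '1': p2 → p0
  end p0, rejected
w4:
  start at p6
  read '0': p6 → p4
  read '1': p4 → p1
  read '1': p1 → p4
  read '0': p4 → p0
  read '0': p0 → p5
  read '1': p5 → p4
  read '1': p4 → p1
  read '0': p1 → p5
  read '1': p5 → p4
  read '0': p4 → p0
  end p0, rejected
w5:
  start at p6
  read '1': p6 → p7
  read '0': p7 → p0
  read '0': p0 → p5
  read '0': p5 → p7
  read '1': p7 → p4
  read '1': p4 → p1
  read '0': p1 → p5
  read '1': p5 → p4
  end p4, rejected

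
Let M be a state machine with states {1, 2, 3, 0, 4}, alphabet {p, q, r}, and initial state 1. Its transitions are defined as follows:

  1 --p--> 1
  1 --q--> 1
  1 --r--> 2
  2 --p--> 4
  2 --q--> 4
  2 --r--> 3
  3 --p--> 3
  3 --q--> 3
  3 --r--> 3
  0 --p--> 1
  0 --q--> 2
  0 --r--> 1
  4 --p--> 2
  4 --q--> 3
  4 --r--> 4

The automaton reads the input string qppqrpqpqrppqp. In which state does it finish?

1 → 1 → 1 → 1 → 1 → 2 → 4 → 3 → 3 → 3 → 3 → 3 → 3 → 3 → 3

3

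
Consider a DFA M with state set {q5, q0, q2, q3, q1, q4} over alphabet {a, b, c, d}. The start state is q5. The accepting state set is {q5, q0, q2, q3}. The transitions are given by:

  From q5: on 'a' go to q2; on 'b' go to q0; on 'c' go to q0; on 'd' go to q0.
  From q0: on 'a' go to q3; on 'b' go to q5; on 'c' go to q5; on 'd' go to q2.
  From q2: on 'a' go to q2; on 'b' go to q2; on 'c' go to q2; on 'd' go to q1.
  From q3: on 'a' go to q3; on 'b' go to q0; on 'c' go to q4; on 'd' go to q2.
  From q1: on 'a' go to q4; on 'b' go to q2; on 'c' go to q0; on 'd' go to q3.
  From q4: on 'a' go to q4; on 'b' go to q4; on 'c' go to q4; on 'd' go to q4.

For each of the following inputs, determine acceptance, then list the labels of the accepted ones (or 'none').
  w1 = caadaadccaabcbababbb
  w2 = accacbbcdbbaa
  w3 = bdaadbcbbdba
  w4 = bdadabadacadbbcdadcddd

w1:
  start at q5
  read 'c': q5 → q0
  read 'a': q0 → q3
  read 'a': q3 → q3
  read 'd': q3 → q2
  read 'a': q2 → q2
  read 'a': q2 → q2
  read 'd': q2 → q1
  read 'c': q1 → q0
  read 'c': q0 → q5
  read 'a': q5 → q2
  read 'a': q2 → q2
  read 'b': q2 → q2
  read 'c': q2 → q2
  read 'b': q2 → q2
  read 'a': q2 → q2
  read 'b': q2 → q2
  read 'a': q2 → q2
  read 'b': q2 → q2
  read 'b': q2 → q2
  read 'b': q2 → q2
  end q2, accepted
w2:
  start at q5
  read 'a': q5 → q2
  read 'c': q2 → q2
  read 'c': q2 → q2
  read 'a': q2 → q2
  read 'c': q2 → q2
  read 'b': q2 → q2
  read 'b': q2 → q2
  read 'c': q2 → q2
  read 'd': q2 → q1
  read 'b': q1 → q2
  read 'b': q2 → q2
  read 'a': q2 → q2
  read 'a': q2 → q2
  end q2, accepted
w3:
  start at q5
  read 'b': q5 → q0
  read 'd': q0 → q2
  read 'a': q2 → q2
  read 'a': q2 → q2
  read 'd': q2 → q1
  read 'b': q1 → q2
  read 'c': q2 → q2
  read 'b': q2 → q2
  read 'b': q2 → q2
  read 'd': q2 → q1
  read 'b': q1 → q2
  read 'a': q2 → q2
  end q2, accepted
w4:
  start at q5
  read 'b': q5 → q0
  read 'd': q0 → q2
  read 'a': q2 → q2
  read 'd': q2 → q1
  read 'a': q1 → q4
  read 'b': q4 → q4
  read 'a': q4 → q4
  read 'd': q4 → q4
  read 'a': q4 → q4
  read 'c': q4 → q4
  read 'a': q4 → q4
  read 'd': q4 → q4
  read 'b': q4 → q4
  read 'b': q4 → q4
  read 'c': q4 → q4
  read 'd': q4 → q4
  read 'a': q4 → q4
  read 'd': q4 → q4
  read 'c': q4 → q4
  read 'd': q4 → q4
  read 'd': q4 → q4
  read 'd': q4 → q4
  end q4, rejected

w1, w2, w3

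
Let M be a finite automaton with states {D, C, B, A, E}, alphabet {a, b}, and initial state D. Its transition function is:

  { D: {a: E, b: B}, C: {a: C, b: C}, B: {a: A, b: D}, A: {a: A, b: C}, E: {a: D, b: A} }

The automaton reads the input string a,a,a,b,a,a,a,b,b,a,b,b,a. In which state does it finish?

C

Trace: D -a-> E -a-> D -a-> E -b-> A -a-> A -a-> A -a-> A -b-> C -b-> C -a-> C -b-> C -b-> C -a-> C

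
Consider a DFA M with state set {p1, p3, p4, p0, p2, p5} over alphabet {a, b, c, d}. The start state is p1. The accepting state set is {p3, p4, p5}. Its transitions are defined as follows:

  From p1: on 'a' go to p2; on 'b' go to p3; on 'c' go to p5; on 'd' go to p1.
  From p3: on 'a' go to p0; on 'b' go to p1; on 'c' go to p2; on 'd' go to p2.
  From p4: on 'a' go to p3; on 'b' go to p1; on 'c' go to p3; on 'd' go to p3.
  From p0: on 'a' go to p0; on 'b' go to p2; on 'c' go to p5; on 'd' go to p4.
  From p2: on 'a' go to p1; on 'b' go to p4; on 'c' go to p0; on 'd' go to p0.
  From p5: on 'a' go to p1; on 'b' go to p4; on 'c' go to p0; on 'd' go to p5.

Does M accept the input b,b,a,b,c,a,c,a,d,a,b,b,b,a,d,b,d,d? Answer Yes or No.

start at p1
read 'b': p1 → p3
read 'b': p3 → p1
read 'a': p1 → p2
read 'b': p2 → p4
read 'c': p4 → p3
read 'a': p3 → p0
read 'c': p0 → p5
read 'a': p5 → p1
read 'd': p1 → p1
read 'a': p1 → p2
read 'b': p2 → p4
read 'b': p4 → p1
read 'b': p1 → p3
read 'a': p3 → p0
read 'd': p0 → p4
read 'b': p4 → p1
read 'd': p1 → p1
read 'd': p1 → p1
End state p1 is not accepting.

No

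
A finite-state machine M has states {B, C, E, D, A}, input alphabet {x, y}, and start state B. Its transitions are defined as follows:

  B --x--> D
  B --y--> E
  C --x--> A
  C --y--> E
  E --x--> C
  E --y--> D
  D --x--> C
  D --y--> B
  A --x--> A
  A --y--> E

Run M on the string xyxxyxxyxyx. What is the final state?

B → D → B → D → C → E → C → A → E → C → E → C

C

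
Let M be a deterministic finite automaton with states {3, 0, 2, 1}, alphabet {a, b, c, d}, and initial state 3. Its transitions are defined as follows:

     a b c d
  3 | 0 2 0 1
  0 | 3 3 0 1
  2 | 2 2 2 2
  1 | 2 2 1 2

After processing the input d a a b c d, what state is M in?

2

Trace: 3 -d-> 1 -a-> 2 -a-> 2 -b-> 2 -c-> 2 -d-> 2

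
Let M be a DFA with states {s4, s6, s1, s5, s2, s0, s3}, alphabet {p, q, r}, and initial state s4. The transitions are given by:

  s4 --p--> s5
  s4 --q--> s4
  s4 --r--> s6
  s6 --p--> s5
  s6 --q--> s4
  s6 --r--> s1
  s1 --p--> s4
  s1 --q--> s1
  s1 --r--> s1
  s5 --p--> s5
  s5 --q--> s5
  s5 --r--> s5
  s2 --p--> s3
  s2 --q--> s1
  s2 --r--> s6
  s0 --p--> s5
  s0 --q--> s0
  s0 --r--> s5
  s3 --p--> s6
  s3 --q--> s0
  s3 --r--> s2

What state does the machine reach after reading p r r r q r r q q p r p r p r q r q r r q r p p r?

start at s4
read 'p': s4 → s5
read 'r': s5 → s5
read 'r': s5 → s5
read 'r': s5 → s5
read 'q': s5 → s5
read 'r': s5 → s5
read 'r': s5 → s5
read 'q': s5 → s5
read 'q': s5 → s5
read 'p': s5 → s5
read 'r': s5 → s5
read 'p': s5 → s5
read 'r': s5 → s5
read 'p': s5 → s5
read 'r': s5 → s5
read 'q': s5 → s5
read 'r': s5 → s5
read 'q': s5 → s5
read 'r': s5 → s5
read 'r': s5 → s5
read 'q': s5 → s5
read 'r': s5 → s5
read 'p': s5 → s5
read 'p': s5 → s5
read 'r': s5 → s5

s5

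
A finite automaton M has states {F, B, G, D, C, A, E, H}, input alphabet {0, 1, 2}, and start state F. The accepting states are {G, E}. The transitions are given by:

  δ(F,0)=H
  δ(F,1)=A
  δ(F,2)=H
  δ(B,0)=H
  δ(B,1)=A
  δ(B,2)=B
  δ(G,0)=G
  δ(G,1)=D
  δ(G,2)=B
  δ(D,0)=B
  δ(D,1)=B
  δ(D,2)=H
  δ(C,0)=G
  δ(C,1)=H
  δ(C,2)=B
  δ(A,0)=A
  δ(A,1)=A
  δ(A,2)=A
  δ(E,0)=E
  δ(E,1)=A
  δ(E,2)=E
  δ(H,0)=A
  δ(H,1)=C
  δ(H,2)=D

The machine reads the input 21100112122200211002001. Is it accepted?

No

Trace: F -2-> H -1-> C -1-> H -0-> A -0-> A -1-> A -1-> A -2-> A -1-> A -2-> A -2-> A -2-> A -0-> A -0-> A -2-> A -1-> A -1-> A -0-> A -0-> A -2-> A -0-> A -0-> A -1-> A
End state A is not accepting.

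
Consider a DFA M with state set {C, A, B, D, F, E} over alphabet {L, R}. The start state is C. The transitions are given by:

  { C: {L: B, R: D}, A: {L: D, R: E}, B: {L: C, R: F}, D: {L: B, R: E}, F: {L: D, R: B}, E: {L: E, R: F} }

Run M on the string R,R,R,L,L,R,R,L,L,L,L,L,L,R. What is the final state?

F

start at C
read 'R': C → D
read 'R': D → E
read 'R': E → F
read 'L': F → D
read 'L': D → B
read 'R': B → F
read 'R': F → B
read 'L': B → C
read 'L': C → B
read 'L': B → C
read 'L': C → B
read 'L': B → C
read 'L': C → B
read 'R': B → F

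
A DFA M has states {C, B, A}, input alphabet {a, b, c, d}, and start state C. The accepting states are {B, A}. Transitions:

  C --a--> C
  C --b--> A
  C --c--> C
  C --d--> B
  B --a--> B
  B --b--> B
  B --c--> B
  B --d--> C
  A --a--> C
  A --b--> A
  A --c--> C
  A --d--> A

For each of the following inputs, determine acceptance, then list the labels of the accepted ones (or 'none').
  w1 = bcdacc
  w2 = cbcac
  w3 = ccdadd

w1, w3

w1:
  start at C
  read 'b': C → A
  read 'c': A → C
  read 'd': C → B
  read 'a': B → B
  read 'c': B → B
  read 'c': B → B
  end B, accepted
w2:
  start at C
  read 'c': C → C
  read 'b': C → A
  read 'c': A → C
  read 'a': C → C
  read 'c': C → C
  end C, rejected
w3:
  start at C
  read 'c': C → C
  read 'c': C → C
  read 'd': C → B
  read 'a': B → B
  read 'd': B → C
  read 'd': C → B
  end B, accepted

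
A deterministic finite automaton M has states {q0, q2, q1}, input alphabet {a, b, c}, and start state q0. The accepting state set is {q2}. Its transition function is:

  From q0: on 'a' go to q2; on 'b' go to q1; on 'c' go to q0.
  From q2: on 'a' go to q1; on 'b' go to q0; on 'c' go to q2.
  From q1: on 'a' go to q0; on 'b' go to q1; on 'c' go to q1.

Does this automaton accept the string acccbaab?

Trace: q0 -a-> q2 -c-> q2 -c-> q2 -c-> q2 -b-> q0 -a-> q2 -a-> q1 -b-> q1
End state q1 is not accepting.

No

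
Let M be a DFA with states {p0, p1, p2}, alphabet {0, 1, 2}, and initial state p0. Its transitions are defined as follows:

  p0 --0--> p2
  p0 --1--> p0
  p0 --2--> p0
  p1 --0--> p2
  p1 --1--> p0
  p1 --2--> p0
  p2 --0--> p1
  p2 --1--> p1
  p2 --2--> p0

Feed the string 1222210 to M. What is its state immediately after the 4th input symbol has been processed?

p0 → p0 → p0 → p0 → p0
After 4 symbols: p0.

p0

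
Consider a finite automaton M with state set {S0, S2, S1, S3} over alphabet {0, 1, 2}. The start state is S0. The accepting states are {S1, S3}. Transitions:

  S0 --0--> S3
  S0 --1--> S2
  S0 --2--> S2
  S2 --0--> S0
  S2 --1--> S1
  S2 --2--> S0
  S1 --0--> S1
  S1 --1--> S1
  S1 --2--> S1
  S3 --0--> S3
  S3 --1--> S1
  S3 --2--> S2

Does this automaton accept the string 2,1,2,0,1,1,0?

Yes

start at S0
read '2': S0 → S2
read '1': S2 → S1
read '2': S1 → S1
read '0': S1 → S1
read '1': S1 → S1
read '1': S1 → S1
read '0': S1 → S1
End state S1 is accepting.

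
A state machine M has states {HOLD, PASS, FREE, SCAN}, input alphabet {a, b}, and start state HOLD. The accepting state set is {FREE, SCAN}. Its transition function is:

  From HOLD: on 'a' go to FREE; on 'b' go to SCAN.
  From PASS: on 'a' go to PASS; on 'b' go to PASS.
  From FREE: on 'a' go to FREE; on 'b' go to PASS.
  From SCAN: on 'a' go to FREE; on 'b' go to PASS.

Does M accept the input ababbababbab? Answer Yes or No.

start at HOLD
read 'a': HOLD → FREE
read 'b': FREE → PASS
read 'a': PASS → PASS
read 'b': PASS → PASS
read 'b': PASS → PASS
read 'a': PASS → PASS
read 'b': PASS → PASS
read 'a': PASS → PASS
read 'b': PASS → PASS
read 'b': PASS → PASS
read 'a': PASS → PASS
read 'b': PASS → PASS
End state PASS is not accepting.

No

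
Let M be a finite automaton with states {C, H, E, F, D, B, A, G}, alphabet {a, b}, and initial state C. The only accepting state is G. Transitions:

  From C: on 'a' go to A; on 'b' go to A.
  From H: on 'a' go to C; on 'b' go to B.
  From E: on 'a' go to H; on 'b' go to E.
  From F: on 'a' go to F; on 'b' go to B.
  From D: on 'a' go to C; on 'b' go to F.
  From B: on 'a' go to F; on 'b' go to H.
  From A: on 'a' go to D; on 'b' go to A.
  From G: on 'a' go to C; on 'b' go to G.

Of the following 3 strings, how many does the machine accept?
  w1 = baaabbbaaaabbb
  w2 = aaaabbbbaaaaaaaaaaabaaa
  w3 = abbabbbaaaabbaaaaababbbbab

0

w1:
  start at C
  read 'b': C → A
  read 'a': A → D
  read 'a': D → C
  read 'a': C → A
  read 'b': A → A
  read 'b': A → A
  read 'b': A → A
  read 'a': A → D
  read 'a': D → C
  read 'a': C → A
  read 'a': A → D
  read 'b': D → F
  read 'b': F → B
  read 'b': B → H
  end H, rejected
w2:
  start at C
  read 'a': C → A
  read 'a': A → D
  read 'a': D → C
  read 'a': C → A
  read 'b': A → A
  read 'b': A → A
  read 'b': A → A
  read 'b': A → A
  read 'a': A → D
  read 'a': D → C
  read 'a': C → A
  read 'a': A → D
  read 'a': D → C
  read 'a': C → A
  read 'a': A → D
  read 'a': D → C
  read 'a': C → A
  read 'a': A → D
  read 'a': D → C
  read 'b': C → A
  read 'a': A → D
  read 'a': D → C
  read 'a': C → A
  end A, rejected
w3:
  start at C
  read 'a': C → A
  read 'b': A → A
  read 'b': A → A
  read 'a': A → D
  read 'b': D → F
  read 'b': F → B
  read 'b': B → H
  read 'a': H → C
  read 'a': C → A
  read 'a': A → D
  read 'a': D → C
  read 'b': C → A
  read 'b': A → A
  read 'a': A → D
  read 'a': D → C
  read 'a': C → A
  read 'a': A → D
  read 'a': D → C
  read 'b': C → A
  read 'a': A → D
  read 'b': D → F
  read 'b': F → B
  read 'b': B → H
  read 'b': H → B
  read 'a': B → F
  read 'b': F → B
  end B, rejected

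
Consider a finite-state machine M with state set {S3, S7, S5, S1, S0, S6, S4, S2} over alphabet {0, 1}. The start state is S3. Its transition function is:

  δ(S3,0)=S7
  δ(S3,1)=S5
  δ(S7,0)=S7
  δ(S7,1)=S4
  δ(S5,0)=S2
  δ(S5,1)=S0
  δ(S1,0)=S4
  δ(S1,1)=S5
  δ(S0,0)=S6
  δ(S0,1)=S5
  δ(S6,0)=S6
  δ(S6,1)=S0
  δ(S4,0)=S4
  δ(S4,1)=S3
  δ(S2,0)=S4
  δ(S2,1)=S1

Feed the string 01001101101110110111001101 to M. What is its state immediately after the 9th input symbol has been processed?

Trace: S3 -0-> S7 -1-> S4 -0-> S4 -0-> S4 -1-> S3 -1-> S5 -0-> S2 -1-> S1 -1-> S5
After 9 symbols: S5.

S5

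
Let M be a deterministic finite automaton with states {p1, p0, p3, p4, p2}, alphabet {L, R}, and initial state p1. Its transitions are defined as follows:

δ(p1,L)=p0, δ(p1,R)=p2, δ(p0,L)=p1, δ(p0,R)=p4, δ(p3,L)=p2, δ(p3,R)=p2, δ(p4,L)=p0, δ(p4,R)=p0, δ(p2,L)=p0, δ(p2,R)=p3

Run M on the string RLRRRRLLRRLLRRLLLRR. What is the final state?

p3

p1 → p2 → p0 → p4 → p0 → p4 → p0 → p1 → p0 → p4 → p0 → p1 → p0 → p4 → p0 → p1 → p0 → p1 → p2 → p3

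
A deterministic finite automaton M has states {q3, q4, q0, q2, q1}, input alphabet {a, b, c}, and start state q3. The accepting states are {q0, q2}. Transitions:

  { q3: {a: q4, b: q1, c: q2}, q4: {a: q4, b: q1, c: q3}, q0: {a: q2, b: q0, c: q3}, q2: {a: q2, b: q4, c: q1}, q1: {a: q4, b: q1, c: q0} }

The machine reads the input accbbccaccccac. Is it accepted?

No

Trace: q3 -a-> q4 -c-> q3 -c-> q2 -b-> q4 -b-> q1 -c-> q0 -c-> q3 -a-> q4 -c-> q3 -c-> q2 -c-> q1 -c-> q0 -a-> q2 -c-> q1
End state q1 is not accepting.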